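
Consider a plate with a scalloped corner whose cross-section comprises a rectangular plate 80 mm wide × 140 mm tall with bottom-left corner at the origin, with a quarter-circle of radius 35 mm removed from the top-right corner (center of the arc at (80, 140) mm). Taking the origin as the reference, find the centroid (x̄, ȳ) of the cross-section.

x̄ = 37.64 mm, ȳ = 64.82 mm

plate: A = 80 × 140 = 11200.00, centroid at (40.00, 70.00).
removed quarter-circle: A = −¼π·35² = -962.11, centroid at (65.15, 125.15).
ΣA = 10237.89 mm²
ΣAx̄ = (11200.00)(40.00) + (-962.11)(65.15) = 385322.65 mm³
ΣAȳ = (11200.00)(70.00) + (-962.11)(125.15) = 663595.88 mm³
x̄ = 385322.65 / 10237.89 = 37.64 mm
ȳ = 663595.88 / 10237.89 = 64.82 mm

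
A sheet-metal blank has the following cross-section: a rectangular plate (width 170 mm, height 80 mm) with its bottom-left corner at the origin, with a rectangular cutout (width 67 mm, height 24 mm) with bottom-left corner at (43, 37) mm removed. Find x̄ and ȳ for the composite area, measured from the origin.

x̄ = 86.14 mm, ȳ = 38.79 mm

plate: A = 170 × 80 = 13600.00, centroid at (85.00, 40.00).
hole: A = −(67 × 24) = -1608.00, centroid at (76.50, 49.00).
ΣA = 11992.00 mm²
ΣAx̄ = (13600.00)(85.00) + (-1608.00)(76.50) = 1032988.00 mm³
ΣAȳ = (13600.00)(40.00) + (-1608.00)(49.00) = 465208.00 mm³
x̄ = 1032988.00 / 11992.00 = 86.14 mm
ȳ = 465208.00 / 11992.00 = 38.79 mm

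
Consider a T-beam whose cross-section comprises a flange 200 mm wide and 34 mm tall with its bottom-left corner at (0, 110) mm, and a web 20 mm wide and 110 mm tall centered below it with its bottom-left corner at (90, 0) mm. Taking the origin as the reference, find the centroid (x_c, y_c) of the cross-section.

x_c = 100.00 mm, y_c = 109.40 mm

Part | A | x̄ᵢ | ȳᵢ | A·x̄ᵢ | A·ȳᵢ
web | 2200.00 | 100.00 | 55.00 | 220000.00 | 121000.00
flange | 6800.00 | 100.00 | 127.00 | 680000.00 | 863600.00
Σ | 9000.00 |  |  | 900000.00 | 984600.00
x_c = 900000.00 / 9000.00 = 100.00 mm
y_c = 984600.00 / 9000.00 = 109.40 mm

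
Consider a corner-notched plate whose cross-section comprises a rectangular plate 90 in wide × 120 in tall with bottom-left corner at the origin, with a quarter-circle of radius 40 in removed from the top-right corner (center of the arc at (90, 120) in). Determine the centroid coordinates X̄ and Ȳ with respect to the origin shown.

Part | A | x̄ᵢ | ȳᵢ | A·x̄ᵢ | A·ȳᵢ
plate | 10800.00 | 45.00 | 60.00 | 486000.00 | 648000.00
removed quarter-circle | -1256.64 | 73.02 | 103.02 | -91764.00 | -129463.11
Σ | 9543.36 |  |  | 394236.00 | 518536.89
X̄ = 394236.00 / 9543.36 = 41.31 in
Ȳ = 518536.89 / 9543.36 = 54.33 in

X̄ = 41.31 in, Ȳ = 54.33 in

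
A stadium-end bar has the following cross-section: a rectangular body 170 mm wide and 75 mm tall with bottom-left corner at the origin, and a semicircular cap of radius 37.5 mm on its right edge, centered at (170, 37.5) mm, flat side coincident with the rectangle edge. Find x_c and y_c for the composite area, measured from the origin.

x_c = 99.90 mm, y_c = 37.50 mm

Part | A | x̄ᵢ | ȳᵢ | A·x̄ᵢ | A·ȳᵢ
rectangular body | 12750.00 | 85.00 | 37.50 | 1083750.00 | 478125.00
semicircular end | 2208.93 | 185.92 | 37.50 | 410674.75 | 82834.96
Σ | 14958.93 |  |  | 1494424.75 | 560959.96
x_c = 1494424.75 / 14958.93 = 99.90 mm
y_c = 560959.96 / 14958.93 = 37.50 mm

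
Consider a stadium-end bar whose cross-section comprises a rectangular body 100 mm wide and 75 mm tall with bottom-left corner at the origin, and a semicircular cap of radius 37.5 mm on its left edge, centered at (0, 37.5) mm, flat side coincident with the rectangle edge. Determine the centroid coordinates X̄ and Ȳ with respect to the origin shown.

X̄ = 35.00 mm, Ȳ = 37.50 mm

Part | A | x̄ᵢ | ȳᵢ | A·x̄ᵢ | A·ȳᵢ
rectangular body | 7500.00 | 50.00 | 37.50 | 375000.00 | 281250.00
semicircular end | 2208.93 | -15.92 | 37.50 | -35156.25 | 82834.96
Σ | 9708.93 |  |  | 339843.75 | 364084.96
X̄ = 339843.75 / 9708.93 = 35.00 mm
Ȳ = 364084.96 / 9708.93 = 37.50 mm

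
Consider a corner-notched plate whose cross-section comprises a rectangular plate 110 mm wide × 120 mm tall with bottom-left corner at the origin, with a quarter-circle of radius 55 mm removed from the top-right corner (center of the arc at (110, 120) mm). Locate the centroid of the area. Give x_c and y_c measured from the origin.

plate: A = 110 × 120 = 13200.00, centroid at (55.00, 60.00).
removed quarter-circle: A = −¼π·55² = -2375.83, centroid at (86.66, 96.66).
ΣA = 10824.17 mm², ΣAx_c = 520117.09 mm³, ΣAy_c = 562358.80 mm³.
x_c = 520117.09/10824.17 = 48.05 mm; y_c = 562358.80/10824.17 = 51.95 mm.

x_c = 48.05 mm, y_c = 51.95 mm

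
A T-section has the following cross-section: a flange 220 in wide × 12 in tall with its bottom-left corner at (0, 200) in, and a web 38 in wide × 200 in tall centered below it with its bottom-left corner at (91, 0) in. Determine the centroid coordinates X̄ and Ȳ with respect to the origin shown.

X̄ = 110.00 in, Ȳ = 127.33 in

Part | A | x̄ᵢ | ȳᵢ | A·x̄ᵢ | A·ȳᵢ
web | 7600.00 | 110.00 | 100.00 | 836000.00 | 760000.00
flange | 2640.00 | 110.00 | 206.00 | 290400.00 | 543840.00
Σ | 10240.00 |  |  | 1126400.00 | 1303840.00
X̄ = 1126400.00 / 10240.00 = 110.00 in
Ȳ = 1303840.00 / 10240.00 = 127.33 in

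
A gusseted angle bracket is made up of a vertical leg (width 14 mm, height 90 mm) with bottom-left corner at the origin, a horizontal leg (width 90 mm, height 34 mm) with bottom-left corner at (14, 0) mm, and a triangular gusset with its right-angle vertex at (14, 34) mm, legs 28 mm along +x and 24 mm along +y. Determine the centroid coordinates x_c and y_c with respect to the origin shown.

x_c = 42.35 mm, y_c = 26.38 mm

Part | A | x̄ᵢ | ȳᵢ | A·x̄ᵢ | A·ȳᵢ
vertical leg | 1260.00 | 7.00 | 45.00 | 8820.00 | 56700.00
horizontal leg | 3060.00 | 59.00 | 17.00 | 180540.00 | 52020.00
gusset | 336.00 | 23.33 | 42.00 | 7840.00 | 14112.00
Σ | 4656.00 |  |  | 197200.00 | 122832.00
x_c = 197200.00 / 4656.00 = 42.35 mm
y_c = 122832.00 / 4656.00 = 26.38 mm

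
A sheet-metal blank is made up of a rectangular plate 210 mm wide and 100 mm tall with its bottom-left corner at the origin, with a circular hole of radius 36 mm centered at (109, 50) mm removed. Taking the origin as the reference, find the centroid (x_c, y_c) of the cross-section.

plate: A = 210 × 100 = 21000.00, centroid at (105.00, 50.00).
hole: A = −π·36² = -4071.50, centroid at (109.00, 50.00).
ΣA = 16928.50 mm², ΣAx_c = 1761206.06 mm³, ΣAy_c = 846424.80 mm³.
x_c = 1761206.06/16928.50 = 104.04 mm; y_c = 846424.80/16928.50 = 50.00 mm.

x_c = 104.04 mm, y_c = 50.00 mm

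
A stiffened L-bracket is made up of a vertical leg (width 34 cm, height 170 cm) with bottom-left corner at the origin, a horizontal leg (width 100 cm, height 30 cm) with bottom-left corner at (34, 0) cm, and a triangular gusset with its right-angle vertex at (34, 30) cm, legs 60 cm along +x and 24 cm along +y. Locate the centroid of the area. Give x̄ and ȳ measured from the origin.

vertical leg: A = 34 × 170 = 5780.00, centroid at (17.00, 85.00).
horizontal leg: A = 100 × 30 = 3000.00, centroid at (84.00, 15.00).
gusset: A = ½·60·24 = 720.00, centroid at (54.00, 38.00).
ΣA = 9500.00 cm²
ΣAx̄ = (5780.00)(17.00) + (3000.00)(84.00) + (720.00)(54.00) = 389140.00 cm³
ΣAȳ = (5780.00)(85.00) + (3000.00)(15.00) + (720.00)(38.00) = 563660.00 cm³
x̄ = 389140.00 / 9500.00 = 40.96 cm
ȳ = 563660.00 / 9500.00 = 59.33 cm

x̄ = 40.96 cm, ȳ = 59.33 cm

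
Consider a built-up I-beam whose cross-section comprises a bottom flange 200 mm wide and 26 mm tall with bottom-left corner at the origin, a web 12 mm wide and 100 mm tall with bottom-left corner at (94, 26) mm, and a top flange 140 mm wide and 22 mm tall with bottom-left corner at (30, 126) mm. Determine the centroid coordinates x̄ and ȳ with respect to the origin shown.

bottom flange: A = 200 × 26 = 5200.00, centroid at (100.00, 13.00).
web: A = 12 × 100 = 1200.00, centroid at (100.00, 76.00).
top flange: A = 140 × 22 = 3080.00, centroid at (100.00, 137.00).
ΣA = 9480.00 mm²
ΣAx̄ = (5200.00)(100.00) + (1200.00)(100.00) + (3080.00)(100.00) = 948000.00 mm³
ΣAȳ = (5200.00)(13.00) + (1200.00)(76.00) + (3080.00)(137.00) = 580760.00 mm³
x̄ = 948000.00 / 9480.00 = 100.00 mm
ȳ = 580760.00 / 9480.00 = 61.26 mm

x̄ = 100.00 mm, ȳ = 61.26 mm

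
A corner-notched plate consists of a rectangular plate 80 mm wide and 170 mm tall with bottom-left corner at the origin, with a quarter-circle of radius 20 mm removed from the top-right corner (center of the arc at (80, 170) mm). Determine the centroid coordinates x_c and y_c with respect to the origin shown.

plate: A = 80 × 170 = 13600.00, centroid at (40.00, 85.00).
removed quarter-circle: A = −¼π·20² = -314.16, centroid at (71.51, 161.51).
ΣA = 13285.84 mm²
ΣAx_c = (13600.00)(40.00) + (-314.16)(71.51) = 521533.93 mm³
ΣAy_c = (13600.00)(85.00) + (-314.16)(161.51) = 1105259.59 mm³
x_c = 521533.93 / 13285.84 = 39.25 mm
y_c = 1105259.59 / 13285.84 = 83.19 mm

x_c = 39.25 mm, y_c = 83.19 mm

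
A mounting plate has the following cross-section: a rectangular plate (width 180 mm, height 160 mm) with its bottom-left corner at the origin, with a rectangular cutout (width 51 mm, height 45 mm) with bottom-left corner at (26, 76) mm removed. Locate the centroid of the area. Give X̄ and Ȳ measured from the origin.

plate: A = 180 × 160 = 28800.00, centroid at (90.00, 80.00).
hole: A = −(51 × 45) = -2295.00, centroid at (51.50, 98.50).
ΣA = 26505.00 mm², ΣAX̄ = 2473807.50 mm³, ΣAȲ = 2077942.50 mm³.
X̄ = 2473807.50/26505.00 = 93.33 mm; Ȳ = 2077942.50/26505.00 = 78.40 mm.

X̄ = 93.33 mm, Ȳ = 78.40 mm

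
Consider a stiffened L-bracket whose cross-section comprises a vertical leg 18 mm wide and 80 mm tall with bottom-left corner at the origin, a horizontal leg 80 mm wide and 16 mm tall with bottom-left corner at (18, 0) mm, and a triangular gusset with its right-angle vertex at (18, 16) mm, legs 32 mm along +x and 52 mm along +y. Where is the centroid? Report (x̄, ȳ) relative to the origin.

x̄ = 31.26 mm, ȳ = 26.91 mm

vertical leg: A = 18 × 80 = 1440.00, centroid at (9.00, 40.00).
horizontal leg: A = 80 × 16 = 1280.00, centroid at (58.00, 8.00).
gusset: A = ½·32·52 = 832.00, centroid at (28.67, 33.33).
ΣA = 3552.00 mm², ΣAx̄ = 111050.67 mm³, ΣAȳ = 95573.33 mm³.
x̄ = 111050.67/3552.00 = 31.26 mm; ȳ = 95573.33/3552.00 = 26.91 mm.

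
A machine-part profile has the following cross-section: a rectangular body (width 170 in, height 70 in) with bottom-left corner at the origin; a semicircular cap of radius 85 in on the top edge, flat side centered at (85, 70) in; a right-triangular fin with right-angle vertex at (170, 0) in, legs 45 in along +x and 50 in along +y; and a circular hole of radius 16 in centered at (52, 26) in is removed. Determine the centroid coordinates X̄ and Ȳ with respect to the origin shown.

rectangular body: A = 170 × 70 = 11900.00, centroid at (85.00, 35.00).
semicircular top: A = ½π·85² = 11349.00, centroid at (85.00, 106.08).
triangular fin: A = ½·45·50 = 1125.00, centroid at (185.00, 16.67).
hole: A = −π·16² = -804.25, centroid at (52.00, 26.00).
ΣA = 23569.76 in²
ΣAX̄ = (11900.00)(85.00) + (11349.00)(85.00) + (1125.00)(185.00) + (-804.25)(52.00) = 2142469.41 in³
ΣAȲ = (11900.00)(35.00) + (11349.00)(106.08) + (1125.00)(16.67) + (-804.25)(26.00) = 1618186.47 in³
X̄ = 2142469.41 / 23569.76 = 90.90 in
Ȳ = 1618186.47 / 23569.76 = 68.66 in

X̄ = 90.90 in, Ȳ = 68.66 in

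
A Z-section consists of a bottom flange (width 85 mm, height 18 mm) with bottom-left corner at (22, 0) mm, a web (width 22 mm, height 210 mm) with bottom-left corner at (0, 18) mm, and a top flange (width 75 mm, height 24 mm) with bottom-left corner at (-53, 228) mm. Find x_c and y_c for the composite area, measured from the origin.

x_c = 15.30 mm, y_c = 127.55 mm

bottom flange: A = 85 × 18 = 1530.00, centroid at (64.50, 9.00).
web: A = 22 × 210 = 4620.00, centroid at (11.00, 123.00).
top flange: A = 75 × 24 = 1800.00, centroid at (-15.50, 240.00).
ΣA = 7950.00 mm²
ΣAx_c = (1530.00)(64.50) + (4620.00)(11.00) + (1800.00)(-15.50) = 121605.00 mm³
ΣAy_c = (1530.00)(9.00) + (4620.00)(123.00) + (1800.00)(240.00) = 1014030.00 mm³
x_c = 121605.00 / 7950.00 = 15.30 mm
y_c = 1014030.00 / 7950.00 = 127.55 mm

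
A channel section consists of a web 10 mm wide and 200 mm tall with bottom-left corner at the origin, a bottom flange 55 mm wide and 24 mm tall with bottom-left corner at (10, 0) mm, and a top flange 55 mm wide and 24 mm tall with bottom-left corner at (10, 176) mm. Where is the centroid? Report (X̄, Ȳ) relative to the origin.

X̄ = 23.49 mm, Ȳ = 100.00 mm

Part | A | x̄ᵢ | ȳᵢ | A·x̄ᵢ | A·ȳᵢ
web | 2000.00 | 5.00 | 100.00 | 10000.00 | 200000.00
bottom flange | 1320.00 | 37.50 | 12.00 | 49500.00 | 15840.00
top flange | 1320.00 | 37.50 | 188.00 | 49500.00 | 248160.00
Σ | 4640.00 |  |  | 109000.00 | 464000.00
X̄ = 109000.00 / 4640.00 = 23.49 mm
Ȳ = 464000.00 / 4640.00 = 100.00 mm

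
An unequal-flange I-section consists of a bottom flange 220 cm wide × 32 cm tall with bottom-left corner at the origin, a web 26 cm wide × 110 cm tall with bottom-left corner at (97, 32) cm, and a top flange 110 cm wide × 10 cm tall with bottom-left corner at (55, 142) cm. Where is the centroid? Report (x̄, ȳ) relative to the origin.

x̄ = 110.00 cm, ȳ = 47.56 cm

bottom flange: A = 220 × 32 = 7040.00, centroid at (110.00, 16.00).
web: A = 26 × 110 = 2860.00, centroid at (110.00, 87.00).
top flange: A = 110 × 10 = 1100.00, centroid at (110.00, 147.00).
ΣA = 11000.00 cm², ΣAx̄ = 1210000.00 cm³, ΣAȳ = 523160.00 cm³.
x̄ = 1210000.00/11000.00 = 110.00 cm; ȳ = 523160.00/11000.00 = 47.56 cm.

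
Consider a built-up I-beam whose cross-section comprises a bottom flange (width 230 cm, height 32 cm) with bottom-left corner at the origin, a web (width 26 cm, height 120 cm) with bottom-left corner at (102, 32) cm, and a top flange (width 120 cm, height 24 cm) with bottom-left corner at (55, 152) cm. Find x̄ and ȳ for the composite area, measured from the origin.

bottom flange: A = 230 × 32 = 7360.00, centroid at (115.00, 16.00).
web: A = 26 × 120 = 3120.00, centroid at (115.00, 92.00).
top flange: A = 120 × 24 = 2880.00, centroid at (115.00, 164.00).
ΣA = 13360.00 cm², ΣAx̄ = 1536400.00 cm³, ΣAȳ = 877120.00 cm³.
x̄ = 1536400.00/13360.00 = 115.00 cm; ȳ = 877120.00/13360.00 = 65.65 cm.

x̄ = 115.00 cm, ȳ = 65.65 cm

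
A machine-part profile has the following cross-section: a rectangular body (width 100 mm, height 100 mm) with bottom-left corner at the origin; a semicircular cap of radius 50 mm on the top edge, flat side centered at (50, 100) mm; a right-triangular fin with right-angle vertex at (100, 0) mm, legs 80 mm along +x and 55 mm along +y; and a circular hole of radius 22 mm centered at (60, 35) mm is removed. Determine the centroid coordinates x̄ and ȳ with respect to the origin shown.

Part | A | x̄ᵢ | ȳᵢ | A·x̄ᵢ | A·ȳᵢ
rectangular body | 10000.00 | 50.00 | 50.00 | 500000.00 | 500000.00
semicircular top | 3926.99 | 50.00 | 121.22 | 196349.54 | 476032.42
triangular fin | 2200.00 | 126.67 | 18.33 | 278666.67 | 40333.33
hole | -1520.53 | 60.00 | 35.00 | -91231.85 | -53218.58
Σ | 14606.46 |  |  | 883784.36 | 963147.17
x̄ = 883784.36 / 14606.46 = 60.51 mm
ȳ = 963147.17 / 14606.46 = 65.94 mm

x̄ = 60.51 mm, ȳ = 65.94 mm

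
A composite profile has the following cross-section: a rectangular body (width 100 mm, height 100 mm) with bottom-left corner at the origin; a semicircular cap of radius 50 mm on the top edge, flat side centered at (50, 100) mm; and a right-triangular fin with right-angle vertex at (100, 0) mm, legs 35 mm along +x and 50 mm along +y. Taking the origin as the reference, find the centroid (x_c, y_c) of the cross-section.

x_c = 53.65 mm, y_c = 66.92 mm

rectangular body: A = 100 × 100 = 10000.00, centroid at (50.00, 50.00).
semicircular top: A = ½π·50² = 3926.99, centroid at (50.00, 121.22).
triangular fin: A = ½·35·50 = 875.00, centroid at (111.67, 16.67).
ΣA = 14801.99 mm², ΣAx_c = 794057.87 mm³, ΣAy_c = 990615.75 mm³.
x_c = 794057.87/14801.99 = 53.65 mm; y_c = 990615.75/14801.99 = 66.92 mm.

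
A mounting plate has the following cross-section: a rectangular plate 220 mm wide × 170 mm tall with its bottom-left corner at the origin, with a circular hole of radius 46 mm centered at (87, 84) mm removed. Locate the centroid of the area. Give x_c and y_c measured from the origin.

x_c = 114.97 mm, y_c = 85.22 mm

plate: A = 220 × 170 = 37400.00, centroid at (110.00, 85.00).
hole: A = −π·46² = -6647.61, centroid at (87.00, 84.00).
ΣA = 30752.39 mm²
ΣAx_c = (37400.00)(110.00) + (-6647.61)(87.00) = 3535657.93 mm³
ΣAy_c = (37400.00)(85.00) + (-6647.61)(84.00) = 2620600.76 mm³
x_c = 3535657.93 / 30752.39 = 114.97 mm
y_c = 2620600.76 / 30752.39 = 85.22 mm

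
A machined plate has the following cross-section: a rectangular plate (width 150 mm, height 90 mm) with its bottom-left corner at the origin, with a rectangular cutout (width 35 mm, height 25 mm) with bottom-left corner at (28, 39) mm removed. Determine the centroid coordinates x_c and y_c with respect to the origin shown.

Part | A | x̄ᵢ | ȳᵢ | A·x̄ᵢ | A·ȳᵢ
plate | 13500.00 | 75.00 | 45.00 | 1012500.00 | 607500.00
hole | -875.00 | 45.50 | 51.50 | -39812.50 | -45062.50
Σ | 12625.00 |  |  | 972687.50 | 562437.50
x_c = 972687.50 / 12625.00 = 77.04 mm
y_c = 562437.50 / 12625.00 = 44.55 mm

x_c = 77.04 mm, y_c = 44.55 mm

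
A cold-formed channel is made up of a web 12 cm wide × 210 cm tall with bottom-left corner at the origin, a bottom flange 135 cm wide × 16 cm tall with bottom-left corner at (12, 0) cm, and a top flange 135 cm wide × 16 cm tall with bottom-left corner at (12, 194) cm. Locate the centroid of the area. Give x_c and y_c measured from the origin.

x_c = 52.42 cm, y_c = 105.00 cm

web: A = 12 × 210 = 2520.00, centroid at (6.00, 105.00).
bottom flange: A = 135 × 16 = 2160.00, centroid at (79.50, 8.00).
top flange: A = 135 × 16 = 2160.00, centroid at (79.50, 202.00).
ΣA = 6840.00 cm², ΣAx_c = 358560.00 cm³, ΣAy_c = 718200.00 cm³.
x_c = 358560.00/6840.00 = 52.42 cm; y_c = 718200.00/6840.00 = 105.00 cm.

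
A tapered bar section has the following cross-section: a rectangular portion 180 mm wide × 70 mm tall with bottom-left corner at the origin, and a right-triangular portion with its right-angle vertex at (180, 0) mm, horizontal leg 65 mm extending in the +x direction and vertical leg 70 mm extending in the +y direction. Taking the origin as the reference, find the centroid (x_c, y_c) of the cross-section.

x_c = 107.08 mm, y_c = 33.22 mm

rectangular portion: A = 180 × 70 = 12600.00, centroid at (90.00, 35.00).
triangular portion: A = ½·65·70 = 2275.00, centroid at (201.67, 23.33).
ΣA = 14875.00 mm²
ΣAx_c = (12600.00)(90.00) + (2275.00)(201.67) = 1592791.67 mm³
ΣAy_c = (12600.00)(35.00) + (2275.00)(23.33) = 494083.33 mm³
x_c = 1592791.67 / 14875.00 = 107.08 mm
y_c = 494083.33 / 14875.00 = 33.22 mm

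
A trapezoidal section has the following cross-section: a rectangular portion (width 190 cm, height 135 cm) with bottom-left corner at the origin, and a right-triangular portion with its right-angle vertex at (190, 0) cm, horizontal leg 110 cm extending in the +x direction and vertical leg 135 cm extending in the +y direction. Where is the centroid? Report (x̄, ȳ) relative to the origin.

rectangular portion: A = 190 × 135 = 25650.00, centroid at (95.00, 67.50).
triangular portion: A = ½·110·135 = 7425.00, centroid at (226.67, 45.00).
ΣA = 33075.00 cm²
ΣAx̄ = (25650.00)(95.00) + (7425.00)(226.67) = 4119750.00 cm³
ΣAȳ = (25650.00)(67.50) + (7425.00)(45.00) = 2065500.00 cm³
x̄ = 4119750.00 / 33075.00 = 124.56 cm
ȳ = 2065500.00 / 33075.00 = 62.45 cm

x̄ = 124.56 cm, ȳ = 62.45 cm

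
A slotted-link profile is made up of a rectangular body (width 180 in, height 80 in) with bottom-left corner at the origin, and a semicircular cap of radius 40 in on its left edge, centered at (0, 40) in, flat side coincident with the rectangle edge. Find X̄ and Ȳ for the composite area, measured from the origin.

Part | A | x̄ᵢ | ȳᵢ | A·x̄ᵢ | A·ȳᵢ
rectangular body | 14400.00 | 90.00 | 40.00 | 1296000.00 | 576000.00
semicircular end | 2513.27 | -16.98 | 40.00 | -42666.67 | 100530.96
Σ | 16913.27 |  |  | 1253333.33 | 676530.96
X̄ = 1253333.33 / 16913.27 = 74.10 in
Ȳ = 676530.96 / 16913.27 = 40.00 in

X̄ = 74.10 in, Ȳ = 40.00 in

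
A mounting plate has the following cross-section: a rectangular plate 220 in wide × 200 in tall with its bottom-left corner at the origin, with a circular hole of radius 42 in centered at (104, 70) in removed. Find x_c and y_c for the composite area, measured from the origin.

x_c = 110.86 in, y_c = 104.32 in

plate: A = 220 × 200 = 44000.00, centroid at (110.00, 100.00).
hole: A = −π·42² = -5541.77, centroid at (104.00, 70.00).
ΣA = 38458.23 in²
ΣAx_c = (44000.00)(110.00) + (-5541.77)(104.00) = 4263655.98 in³
ΣAy_c = (44000.00)(100.00) + (-5541.77)(70.00) = 4012076.14 in³
x_c = 4263655.98 / 38458.23 = 110.86 in
y_c = 4012076.14 / 38458.23 = 104.32 in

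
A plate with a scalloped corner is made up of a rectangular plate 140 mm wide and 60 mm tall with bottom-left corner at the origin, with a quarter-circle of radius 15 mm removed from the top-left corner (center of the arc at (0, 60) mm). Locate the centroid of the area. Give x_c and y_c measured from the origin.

x_c = 71.37 mm, y_c = 29.49 mm

plate: A = 140 × 60 = 8400.00, centroid at (70.00, 30.00).
removed quarter-circle: A = −¼π·15² = -176.71, centroid at (6.37, 53.63).
ΣA = 8223.29 mm², ΣAx_c = 586875.00 mm³, ΣAy_c = 242522.12 mm³.
x_c = 586875.00/8223.29 = 71.37 mm; y_c = 242522.12/8223.29 = 29.49 mm.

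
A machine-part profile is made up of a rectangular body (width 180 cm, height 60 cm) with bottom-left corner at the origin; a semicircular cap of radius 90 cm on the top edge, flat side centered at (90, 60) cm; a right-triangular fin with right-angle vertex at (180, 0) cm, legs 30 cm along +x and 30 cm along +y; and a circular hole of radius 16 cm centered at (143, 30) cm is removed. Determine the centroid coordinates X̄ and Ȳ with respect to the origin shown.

rectangular body: A = 180 × 60 = 10800.00, centroid at (90.00, 30.00).
semicircular top: A = ½π·90² = 12723.45, centroid at (90.00, 98.20).
triangular fin: A = ½·30·30 = 450.00, centroid at (190.00, 10.00).
hole: A = −π·16² = -804.25, centroid at (143.00, 30.00).
ΣA = 23169.20 cm², ΣAX̄ = 2087603.10 cm³, ΣAȲ = 1553779.58 cm³.
X̄ = 2087603.10/23169.20 = 90.10 cm; Ȳ = 1553779.58/23169.20 = 67.06 cm.

X̄ = 90.10 cm, Ȳ = 67.06 cm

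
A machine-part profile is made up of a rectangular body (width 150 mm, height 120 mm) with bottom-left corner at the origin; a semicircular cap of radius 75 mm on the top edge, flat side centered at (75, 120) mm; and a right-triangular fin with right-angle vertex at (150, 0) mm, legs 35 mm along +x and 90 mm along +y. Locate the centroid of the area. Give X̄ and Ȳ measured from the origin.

Part | A | x̄ᵢ | ȳᵢ | A·x̄ᵢ | A·ȳᵢ
rectangular body | 18000.00 | 75.00 | 60.00 | 1350000.00 | 1080000.00
semicircular top | 8835.73 | 75.00 | 151.83 | 662679.70 | 1341537.52
triangular fin | 1575.00 | 161.67 | 30.00 | 254625.00 | 47250.00
Σ | 28410.73 |  |  | 2267304.70 | 2468787.52
X̄ = 2267304.70 / 28410.73 = 79.80 mm
Ȳ = 2468787.52 / 28410.73 = 86.90 mm

X̄ = 79.80 mm, Ȳ = 86.90 mm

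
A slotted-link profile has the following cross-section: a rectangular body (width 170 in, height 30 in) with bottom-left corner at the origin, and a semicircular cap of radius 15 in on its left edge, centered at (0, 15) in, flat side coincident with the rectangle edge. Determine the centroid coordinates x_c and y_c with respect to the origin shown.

rectangular body: A = 170 × 30 = 5100.00, centroid at (85.00, 15.00).
semicircular end: A = ½π·15² = 353.43, centroid at (-6.37, 15.00).
ΣA = 5453.43 in², ΣAx_c = 431250.00 in³, ΣAy_c = 81801.44 in³.
x_c = 431250.00/5453.43 = 79.08 in; y_c = 81801.44/5453.43 = 15.00 in.

x_c = 79.08 in, y_c = 15.00 in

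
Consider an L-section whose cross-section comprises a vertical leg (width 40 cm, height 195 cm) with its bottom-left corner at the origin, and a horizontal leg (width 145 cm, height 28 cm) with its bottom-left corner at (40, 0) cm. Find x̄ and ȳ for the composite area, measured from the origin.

x̄ = 51.67 cm, ȳ = 68.92 cm

vertical leg: A = 40 × 195 = 7800.00, centroid at (20.00, 97.50).
horizontal leg: A = 145 × 28 = 4060.00, centroid at (112.50, 14.00).
ΣA = 11860.00 cm²
ΣAx̄ = (7800.00)(20.00) + (4060.00)(112.50) = 612750.00 cm³
ΣAȳ = (7800.00)(97.50) + (4060.00)(14.00) = 817340.00 cm³
x̄ = 612750.00 / 11860.00 = 51.67 cm
ȳ = 817340.00 / 11860.00 = 68.92 cm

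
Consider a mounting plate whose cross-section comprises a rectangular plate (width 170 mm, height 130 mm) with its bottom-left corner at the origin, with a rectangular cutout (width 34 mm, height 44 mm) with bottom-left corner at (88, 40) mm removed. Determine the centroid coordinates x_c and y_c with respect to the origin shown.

x_c = 83.55 mm, y_c = 65.22 mm

plate: A = 170 × 130 = 22100.00, centroid at (85.00, 65.00).
hole: A = −(34 × 44) = -1496.00, centroid at (105.00, 62.00).
ΣA = 20604.00 mm²
ΣAx_c = (22100.00)(85.00) + (-1496.00)(105.00) = 1721420.00 mm³
ΣAy_c = (22100.00)(65.00) + (-1496.00)(62.00) = 1343748.00 mm³
x_c = 1721420.00 / 20604.00 = 83.55 mm
y_c = 1343748.00 / 20604.00 = 65.22 mm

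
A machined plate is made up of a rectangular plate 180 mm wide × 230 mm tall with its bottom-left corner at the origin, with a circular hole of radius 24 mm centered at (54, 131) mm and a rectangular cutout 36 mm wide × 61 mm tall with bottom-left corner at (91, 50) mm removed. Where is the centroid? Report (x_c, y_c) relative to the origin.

Part | A | x̄ᵢ | ȳᵢ | A·x̄ᵢ | A·ȳᵢ
plate | 41400.00 | 90.00 | 115.00 | 3726000.00 | 4761000.00
hole 1 | -1809.56 | 54.00 | 131.00 | -97716.10 | -237052.02
hole 2 | -2196.00 | 109.00 | 80.50 | -239364.00 | -176778.00
Σ | 37394.44 |  |  | 3388919.90 | 4347169.98
x_c = 3388919.90 / 37394.44 = 90.63 mm
y_c = 4347169.98 / 37394.44 = 116.25 mm

x_c = 90.63 mm, y_c = 116.25 mm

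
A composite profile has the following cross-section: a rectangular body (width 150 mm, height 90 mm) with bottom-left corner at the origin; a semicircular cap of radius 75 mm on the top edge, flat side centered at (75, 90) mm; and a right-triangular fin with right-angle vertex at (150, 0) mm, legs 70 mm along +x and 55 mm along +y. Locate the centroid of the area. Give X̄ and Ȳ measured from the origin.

X̄ = 82.80 mm, Ȳ = 70.87 mm

rectangular body: A = 150 × 90 = 13500.00, centroid at (75.00, 45.00).
semicircular top: A = ½π·75² = 8835.73, centroid at (75.00, 121.83).
triangular fin: A = ½·70·55 = 1925.00, centroid at (173.33, 18.33).
ΣA = 24260.73 mm², ΣAX̄ = 2008846.37 mm³, ΣAȲ = 1719257.31 mm³.
X̄ = 2008846.37/24260.73 = 82.80 mm; Ȳ = 1719257.31/24260.73 = 70.87 mm.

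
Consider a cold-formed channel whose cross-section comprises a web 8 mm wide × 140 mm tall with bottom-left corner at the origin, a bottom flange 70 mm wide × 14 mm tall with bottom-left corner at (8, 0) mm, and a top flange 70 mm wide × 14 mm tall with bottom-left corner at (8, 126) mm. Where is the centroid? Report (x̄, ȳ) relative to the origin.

web: A = 8 × 140 = 1120.00, centroid at (4.00, 70.00).
bottom flange: A = 70 × 14 = 980.00, centroid at (43.00, 7.00).
top flange: A = 70 × 14 = 980.00, centroid at (43.00, 133.00).
ΣA = 3080.00 mm², ΣAx̄ = 88760.00 mm³, ΣAȳ = 215600.00 mm³.
x̄ = 88760.00/3080.00 = 28.82 mm; ȳ = 215600.00/3080.00 = 70.00 mm.

x̄ = 28.82 mm, ȳ = 70.00 mm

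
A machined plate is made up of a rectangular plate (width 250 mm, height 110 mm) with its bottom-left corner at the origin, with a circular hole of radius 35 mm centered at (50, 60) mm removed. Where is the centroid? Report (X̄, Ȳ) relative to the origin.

plate: A = 250 × 110 = 27500.00, centroid at (125.00, 55.00).
hole: A = −π·35² = -3848.45, centroid at (50.00, 60.00).
ΣA = 23651.55 mm², ΣAX̄ = 3245077.45 mm³, ΣAȲ = 1281592.94 mm³.
X̄ = 3245077.45/23651.55 = 137.20 mm; Ȳ = 1281592.94/23651.55 = 54.19 mm.

X̄ = 137.20 mm, Ȳ = 54.19 mm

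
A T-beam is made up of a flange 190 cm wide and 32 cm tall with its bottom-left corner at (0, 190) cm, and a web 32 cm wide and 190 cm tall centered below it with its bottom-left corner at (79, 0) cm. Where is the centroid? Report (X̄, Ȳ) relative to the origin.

X̄ = 95.00 cm, Ȳ = 150.50 cm

web: A = 32 × 190 = 6080.00, centroid at (95.00, 95.00).
flange: A = 190 × 32 = 6080.00, centroid at (95.00, 206.00).
ΣA = 12160.00 cm², ΣAX̄ = 1155200.00 cm³, ΣAȲ = 1830080.00 cm³.
X̄ = 1155200.00/12160.00 = 95.00 cm; Ȳ = 1830080.00/12160.00 = 150.50 cm.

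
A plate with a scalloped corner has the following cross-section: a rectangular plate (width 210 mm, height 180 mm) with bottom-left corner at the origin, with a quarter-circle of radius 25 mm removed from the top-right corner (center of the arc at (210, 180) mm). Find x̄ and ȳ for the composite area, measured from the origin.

plate: A = 210 × 180 = 37800.00, centroid at (105.00, 90.00).
removed quarter-circle: A = −¼π·25² = -490.87, centroid at (199.39, 169.39).
ΣA = 37309.13 mm²
ΣAx̄ = (37800.00)(105.00) + (-490.87)(199.39) = 3871124.82 mm³
ΣAȳ = (37800.00)(90.00) + (-490.87)(169.39) = 3318851.04 mm³
x̄ = 3871124.82 / 37309.13 = 103.76 mm
ȳ = 3318851.04 / 37309.13 = 88.96 mm

x̄ = 103.76 mm, ȳ = 88.96 mm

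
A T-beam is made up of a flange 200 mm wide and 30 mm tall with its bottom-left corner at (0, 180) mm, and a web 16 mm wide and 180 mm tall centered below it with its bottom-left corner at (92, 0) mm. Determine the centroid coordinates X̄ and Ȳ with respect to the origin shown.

web: A = 16 × 180 = 2880.00, centroid at (100.00, 90.00).
flange: A = 200 × 30 = 6000.00, centroid at (100.00, 195.00).
ΣA = 8880.00 mm², ΣAX̄ = 888000.00 mm³, ΣAȲ = 1429200.00 mm³.
X̄ = 888000.00/8880.00 = 100.00 mm; Ȳ = 1429200.00/8880.00 = 160.95 mm.

X̄ = 100.00 mm, Ȳ = 160.95 mm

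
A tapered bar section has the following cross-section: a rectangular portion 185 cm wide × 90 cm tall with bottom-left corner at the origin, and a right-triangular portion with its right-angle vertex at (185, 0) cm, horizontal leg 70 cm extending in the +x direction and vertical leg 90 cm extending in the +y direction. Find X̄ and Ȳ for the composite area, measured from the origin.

X̄ = 110.93 cm, Ȳ = 42.61 cm

rectangular portion: A = 185 × 90 = 16650.00, centroid at (92.50, 45.00).
triangular portion: A = ½·70·90 = 3150.00, centroid at (208.33, 30.00).
ΣA = 19800.00 cm²
ΣAX̄ = (16650.00)(92.50) + (3150.00)(208.33) = 2196375.00 cm³
ΣAȲ = (16650.00)(45.00) + (3150.00)(30.00) = 843750.00 cm³
X̄ = 2196375.00 / 19800.00 = 110.93 cm
Ȳ = 843750.00 / 19800.00 = 42.61 cm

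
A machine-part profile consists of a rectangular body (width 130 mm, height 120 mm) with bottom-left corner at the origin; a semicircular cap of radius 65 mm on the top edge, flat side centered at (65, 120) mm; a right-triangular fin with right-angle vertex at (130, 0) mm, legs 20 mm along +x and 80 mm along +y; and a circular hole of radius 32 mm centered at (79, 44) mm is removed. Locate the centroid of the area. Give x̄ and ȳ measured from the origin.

rectangular body: A = 130 × 120 = 15600.00, centroid at (65.00, 60.00).
semicircular top: A = ½π·65² = 6636.61, centroid at (65.00, 147.59).
triangular fin: A = ½·20·80 = 800.00, centroid at (136.67, 26.67).
hole: A = −π·32² = -3216.99, centroid at (79.00, 44.00).
ΣA = 19819.62 mm², ΣAx̄ = 1300571.00 mm³, ΣAȳ = 1795262.81 mm³.
x̄ = 1300571.00/19819.62 = 65.62 mm; ȳ = 1795262.81/19819.62 = 90.58 mm.

x̄ = 65.62 mm, ȳ = 90.58 mm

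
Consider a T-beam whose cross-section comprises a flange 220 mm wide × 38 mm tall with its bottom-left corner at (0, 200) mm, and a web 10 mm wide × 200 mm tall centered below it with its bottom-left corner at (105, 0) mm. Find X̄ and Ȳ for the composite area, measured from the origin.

web: A = 10 × 200 = 2000.00, centroid at (110.00, 100.00).
flange: A = 220 × 38 = 8360.00, centroid at (110.00, 219.00).
ΣA = 10360.00 mm², ΣAX̄ = 1139600.00 mm³, ΣAȲ = 2030840.00 mm³.
X̄ = 1139600.00/10360.00 = 110.00 mm; Ȳ = 2030840.00/10360.00 = 196.03 mm.

X̄ = 110.00 mm, Ȳ = 196.03 mm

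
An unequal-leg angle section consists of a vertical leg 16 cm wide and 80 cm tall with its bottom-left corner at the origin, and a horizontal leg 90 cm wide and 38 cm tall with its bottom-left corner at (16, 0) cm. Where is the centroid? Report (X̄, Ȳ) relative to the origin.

X̄ = 46.57 cm, Ȳ = 24.72 cm

vertical leg: A = 16 × 80 = 1280.00, centroid at (8.00, 40.00).
horizontal leg: A = 90 × 38 = 3420.00, centroid at (61.00, 19.00).
ΣA = 4700.00 cm², ΣAX̄ = 218860.00 cm³, ΣAȲ = 116180.00 cm³.
X̄ = 218860.00/4700.00 = 46.57 cm; Ȳ = 116180.00/4700.00 = 24.72 cm.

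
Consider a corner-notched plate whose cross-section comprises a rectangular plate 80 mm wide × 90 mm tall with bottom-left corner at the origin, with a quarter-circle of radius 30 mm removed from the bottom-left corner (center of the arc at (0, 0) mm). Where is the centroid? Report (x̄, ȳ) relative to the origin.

x̄ = 42.97 mm, ȳ = 48.51 mm

plate: A = 80 × 90 = 7200.00, centroid at (40.00, 45.00).
removed quarter-circle: A = −¼π·30² = -706.86, centroid at (12.73, 12.73).
ΣA = 6493.14 mm²
ΣAx̄ = (7200.00)(40.00) + (-706.86)(12.73) = 279000.00 mm³
ΣAȳ = (7200.00)(45.00) + (-706.86)(12.73) = 315000.00 mm³
x̄ = 279000.00 / 6493.14 = 42.97 mm
ȳ = 315000.00 / 6493.14 = 48.51 mm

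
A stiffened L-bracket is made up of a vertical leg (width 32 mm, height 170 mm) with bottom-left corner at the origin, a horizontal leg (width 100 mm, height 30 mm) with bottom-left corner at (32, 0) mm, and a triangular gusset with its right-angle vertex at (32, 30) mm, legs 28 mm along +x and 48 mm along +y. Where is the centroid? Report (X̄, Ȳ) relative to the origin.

X̄ = 39.60 mm, Ȳ = 59.08 mm

Part | A | x̄ᵢ | ȳᵢ | A·x̄ᵢ | A·ȳᵢ
vertical leg | 5440.00 | 16.00 | 85.00 | 87040.00 | 462400.00
horizontal leg | 3000.00 | 82.00 | 15.00 | 246000.00 | 45000.00
gusset | 672.00 | 41.33 | 46.00 | 27776.00 | 30912.00
Σ | 9112.00 |  |  | 360816.00 | 538312.00
X̄ = 360816.00 / 9112.00 = 39.60 mm
Ȳ = 538312.00 / 9112.00 = 59.08 mm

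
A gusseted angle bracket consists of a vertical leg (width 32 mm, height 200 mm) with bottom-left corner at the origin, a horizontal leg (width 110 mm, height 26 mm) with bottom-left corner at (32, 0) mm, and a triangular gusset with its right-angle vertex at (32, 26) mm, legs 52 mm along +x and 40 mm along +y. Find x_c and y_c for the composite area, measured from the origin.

vertical leg: A = 32 × 200 = 6400.00, centroid at (16.00, 100.00).
horizontal leg: A = 110 × 26 = 2860.00, centroid at (87.00, 13.00).
gusset: A = ½·52·40 = 1040.00, centroid at (49.33, 39.33).
ΣA = 10300.00 mm²
ΣAx_c = (6400.00)(16.00) + (2860.00)(87.00) + (1040.00)(49.33) = 402526.67 mm³
ΣAy_c = (6400.00)(100.00) + (2860.00)(13.00) + (1040.00)(39.33) = 718086.67 mm³
x_c = 402526.67 / 10300.00 = 39.08 mm
y_c = 718086.67 / 10300.00 = 69.72 mm

x_c = 39.08 mm, y_c = 69.72 mm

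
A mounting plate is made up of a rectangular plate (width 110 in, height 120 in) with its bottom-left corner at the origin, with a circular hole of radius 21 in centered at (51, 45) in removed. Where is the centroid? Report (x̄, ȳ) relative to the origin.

Part | A | x̄ᵢ | ȳᵢ | A·x̄ᵢ | A·ȳᵢ
plate | 13200.00 | 55.00 | 60.00 | 726000.00 | 792000.00
hole | -1385.44 | 51.00 | 45.00 | -70657.56 | -62344.91
Σ | 11814.56 |  |  | 655342.44 | 729655.09
x̄ = 655342.44 / 11814.56 = 55.47 in
ȳ = 729655.09 / 11814.56 = 61.76 in

x̄ = 55.47 in, ȳ = 61.76 in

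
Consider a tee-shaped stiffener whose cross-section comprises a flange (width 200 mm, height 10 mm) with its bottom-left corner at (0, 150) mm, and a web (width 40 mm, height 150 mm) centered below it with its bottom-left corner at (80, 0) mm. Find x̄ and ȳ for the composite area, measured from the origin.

x̄ = 100.00 mm, ȳ = 95.00 mm

Part | A | x̄ᵢ | ȳᵢ | A·x̄ᵢ | A·ȳᵢ
web | 6000.00 | 100.00 | 75.00 | 600000.00 | 450000.00
flange | 2000.00 | 100.00 | 155.00 | 200000.00 | 310000.00
Σ | 8000.00 |  |  | 800000.00 | 760000.00
x̄ = 800000.00 / 8000.00 = 100.00 mm
ȳ = 760000.00 / 8000.00 = 95.00 mm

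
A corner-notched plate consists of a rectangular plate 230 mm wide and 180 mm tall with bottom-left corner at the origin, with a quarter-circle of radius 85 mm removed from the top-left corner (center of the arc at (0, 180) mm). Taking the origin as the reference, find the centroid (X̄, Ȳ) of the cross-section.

X̄ = 127.54 mm, Ȳ = 81.43 mm

Part | A | x̄ᵢ | ȳᵢ | A·x̄ᵢ | A·ȳᵢ
plate | 41400.00 | 115.00 | 90.00 | 4761000.00 | 3726000.00
removed quarter-circle | -5674.50 | 36.08 | 143.92 | -204708.33 | -816701.98
Σ | 35725.50 |  |  | 4556291.67 | 2909298.02
X̄ = 4556291.67 / 35725.50 = 127.54 mm
Ȳ = 2909298.02 / 35725.50 = 81.43 mm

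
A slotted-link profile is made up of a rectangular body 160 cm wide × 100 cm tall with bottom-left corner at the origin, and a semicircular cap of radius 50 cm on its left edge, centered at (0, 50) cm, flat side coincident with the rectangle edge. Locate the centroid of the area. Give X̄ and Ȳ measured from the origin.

rectangular body: A = 160 × 100 = 16000.00, centroid at (80.00, 50.00).
semicircular end: A = ½π·50² = 3926.99, centroid at (-21.22, 50.00).
ΣA = 19926.99 cm²
ΣAX̄ = (16000.00)(80.00) + (3926.99)(-21.22) = 1196666.67 cm³
ΣAȲ = (16000.00)(50.00) + (3926.99)(50.00) = 996349.54 cm³
X̄ = 1196666.67 / 19926.99 = 60.05 cm
Ȳ = 996349.54 / 19926.99 = 50.00 cm

X̄ = 60.05 cm, Ȳ = 50.00 cm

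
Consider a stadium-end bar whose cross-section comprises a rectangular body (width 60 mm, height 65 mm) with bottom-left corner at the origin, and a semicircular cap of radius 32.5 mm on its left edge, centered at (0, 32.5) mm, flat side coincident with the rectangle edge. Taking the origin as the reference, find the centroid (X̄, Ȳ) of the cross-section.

X̄ = 16.93 mm, Ȳ = 32.50 mm

Part | A | x̄ᵢ | ȳᵢ | A·x̄ᵢ | A·ȳᵢ
rectangular body | 3900.00 | 30.00 | 32.50 | 117000.00 | 126750.00
semicircular end | 1659.15 | -13.79 | 32.50 | -22885.42 | 53922.49
Σ | 5559.15 |  |  | 94114.58 | 180672.49
X̄ = 94114.58 / 5559.15 = 16.93 mm
Ȳ = 180672.49 / 5559.15 = 32.50 mm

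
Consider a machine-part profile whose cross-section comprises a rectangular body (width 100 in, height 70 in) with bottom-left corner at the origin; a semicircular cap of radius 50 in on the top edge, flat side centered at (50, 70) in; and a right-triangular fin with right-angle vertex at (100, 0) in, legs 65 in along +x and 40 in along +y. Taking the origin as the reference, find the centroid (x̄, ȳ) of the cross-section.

Part | A | x̄ᵢ | ȳᵢ | A·x̄ᵢ | A·ȳᵢ
rectangular body | 7000.00 | 50.00 | 35.00 | 350000.00 | 245000.00
semicircular top | 3926.99 | 50.00 | 91.22 | 196349.54 | 358222.69
triangular fin | 1300.00 | 121.67 | 13.33 | 158166.67 | 17333.33
Σ | 12226.99 |  |  | 704516.21 | 620556.02
x̄ = 704516.21 / 12226.99 = 57.62 in
ȳ = 620556.02 / 12226.99 = 50.75 in

x̄ = 57.62 in, ȳ = 50.75 in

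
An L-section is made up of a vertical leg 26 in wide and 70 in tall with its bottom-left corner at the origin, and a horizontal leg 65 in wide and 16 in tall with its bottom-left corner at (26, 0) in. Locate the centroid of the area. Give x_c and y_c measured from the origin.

Part | A | x̄ᵢ | ȳᵢ | A·x̄ᵢ | A·ȳᵢ
vertical leg | 1820.00 | 13.00 | 35.00 | 23660.00 | 63700.00
horizontal leg | 1040.00 | 58.50 | 8.00 | 60840.00 | 8320.00
Σ | 2860.00 |  |  | 84500.00 | 72020.00
x_c = 84500.00 / 2860.00 = 29.55 in
y_c = 72020.00 / 2860.00 = 25.18 in

x_c = 29.55 in, y_c = 25.18 in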